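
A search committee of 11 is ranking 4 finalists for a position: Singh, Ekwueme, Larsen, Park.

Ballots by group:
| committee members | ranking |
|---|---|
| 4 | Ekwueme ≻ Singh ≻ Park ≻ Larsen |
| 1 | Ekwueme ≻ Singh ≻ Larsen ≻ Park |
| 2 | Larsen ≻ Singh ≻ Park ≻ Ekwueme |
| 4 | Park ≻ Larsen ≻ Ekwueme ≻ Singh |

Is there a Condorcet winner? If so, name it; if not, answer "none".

none

Check each pair by majority over 11 ballots:
Singh vs Ekwueme: Ekwueme wins 9–2.
Singh–Larsen: Larsen 6–5.
Singh vs Park: Singh is ranked higher on 4+1+2 = 7 ballots, Park on 4. Singh wins 7–4.
Ekwueme vs Larsen: Larsen, 6–5.
Ekwueme vs Park: Park, 6–5.
Larsen vs Park: Larsen is ranked higher on 1+2 = 3 ballots, Park on 8. Park wins 8–3.
Every candidate loses at least once (Singh loses to Ekwueme; Ekwueme loses to Larsen; Larsen loses to Park; Park loses to Singh). The majority relation contains the cycle Singh > Park > Ekwueme > Singh, so there is no Condorcet winner.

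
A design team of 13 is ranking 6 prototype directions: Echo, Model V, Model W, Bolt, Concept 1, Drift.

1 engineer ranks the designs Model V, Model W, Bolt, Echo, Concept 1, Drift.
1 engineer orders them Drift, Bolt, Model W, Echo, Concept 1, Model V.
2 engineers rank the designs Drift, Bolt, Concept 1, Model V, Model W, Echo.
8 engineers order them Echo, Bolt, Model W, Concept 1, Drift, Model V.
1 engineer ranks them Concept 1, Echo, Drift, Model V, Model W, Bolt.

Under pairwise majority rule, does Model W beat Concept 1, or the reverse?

Ballots ranking Model W above Concept 1: 1 + 1 + 8 = 10.
Ballots ranking Concept 1 above Model W: 13 − 10 = 3.
Model W wins the head-to-head 10–3.

Model W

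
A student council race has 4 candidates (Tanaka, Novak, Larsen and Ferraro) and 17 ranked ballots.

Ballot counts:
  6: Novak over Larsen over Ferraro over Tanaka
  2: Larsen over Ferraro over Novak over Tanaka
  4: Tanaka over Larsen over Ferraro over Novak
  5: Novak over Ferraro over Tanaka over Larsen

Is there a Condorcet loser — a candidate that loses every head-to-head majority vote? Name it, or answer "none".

Head-to-head results (17 voters):
Tanaka vs Novak: Tanaka is ranked higher on 4 ballots, Novak on 13. Novak wins 13–4.
Tanaka vs Larsen: 9 to 8, Tanaka.
Tanaka vs Ferraro: Tanaka is ranked higher on 4 ballots, Ferraro on 13. Ferraro wins 13–4.
Novak vs Larsen: Novak wins 11–6.
Novak vs Ferraro: 11 to 6, Novak.
Larsen vs Ferraro: Larsen wins 12–5.
No candidate is winless: Tanaka beats Larsen; Novak beats Tanaka; Larsen beats Ferraro; Ferraro beats Tanaka. There is no Condorcet loser.

none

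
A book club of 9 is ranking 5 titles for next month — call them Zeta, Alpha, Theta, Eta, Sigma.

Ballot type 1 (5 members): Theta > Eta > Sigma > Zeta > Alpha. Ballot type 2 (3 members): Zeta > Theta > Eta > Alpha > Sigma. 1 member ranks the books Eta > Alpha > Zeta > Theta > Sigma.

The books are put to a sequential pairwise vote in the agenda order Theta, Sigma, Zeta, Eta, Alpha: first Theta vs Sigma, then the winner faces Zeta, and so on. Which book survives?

Theta

Round 1: Theta vs Sigma — 9–0, Theta advances.
Round 2: Theta vs Zeta — 5–4, Theta advances.
Round 3: Theta vs Eta — 8–1, Theta advances.
Round 4: Theta vs Alpha — 8–1, Theta advances.
Theta survives the agenda.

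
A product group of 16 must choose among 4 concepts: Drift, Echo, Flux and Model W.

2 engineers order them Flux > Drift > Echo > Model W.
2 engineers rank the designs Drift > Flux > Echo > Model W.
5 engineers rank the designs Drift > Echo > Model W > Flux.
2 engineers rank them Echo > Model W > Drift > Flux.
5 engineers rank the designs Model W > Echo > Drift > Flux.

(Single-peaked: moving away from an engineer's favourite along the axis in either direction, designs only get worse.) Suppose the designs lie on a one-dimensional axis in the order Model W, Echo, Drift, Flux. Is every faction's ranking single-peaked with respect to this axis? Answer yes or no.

yes

Axis positions: Model W=1, Echo=2, Drift=3, Flux=4.
Faction 1 (peak Flux at position 4): ranking walks positions 4-3-2-1, expanding outward from the peak — single-peaked.
Faction 2 (peak Drift at position 3): ranking walks positions 3-4-2-1, expanding outward from the peak — single-peaked.
Faction 3 (peak Drift at position 3): ranking walks positions 3-2-1-4, expanding outward from the peak — single-peaked.
Faction 4 (peak Echo at position 2): ranking walks positions 2-1-3-4, expanding outward from the peak — single-peaked.
Faction 5 (peak Model W at position 1): ranking walks positions 1-2-3-4, expanding outward from the peak — single-peaked.
Every ranking is single-peaked on this axis.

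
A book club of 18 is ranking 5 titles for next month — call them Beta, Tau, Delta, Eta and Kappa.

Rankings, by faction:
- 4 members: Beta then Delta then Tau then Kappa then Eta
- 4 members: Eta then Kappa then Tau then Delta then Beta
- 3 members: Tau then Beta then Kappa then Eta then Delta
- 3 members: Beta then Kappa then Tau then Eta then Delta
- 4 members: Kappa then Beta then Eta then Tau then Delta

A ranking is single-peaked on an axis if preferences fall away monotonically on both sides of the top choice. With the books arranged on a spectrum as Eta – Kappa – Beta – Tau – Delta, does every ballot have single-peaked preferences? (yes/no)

no

Axis positions: Eta=1, Kappa=2, Beta=3, Tau=4, Delta=5.
Faction 1: ranking walks positions 3-5-4-2-1; Delta is ranked above Tau even though Tau lies between Delta and the peak Beta on the axis — preferences dip and rise again. Not single-peaked.
Faction 2: ranking walks positions 1-2-4-5-3; Tau is ranked above Beta even though Beta lies between Tau and the peak Eta on the axis — preferences dip and rise again. Not single-peaked.
Faction 3 (peak Tau at position 4): ranking walks positions 4-3-2-1-5, expanding outward from the peak — single-peaked.
Faction 4 (peak Beta at position 3): ranking walks positions 3-2-4-1-5, expanding outward from the peak — single-peaked.
Faction 5 (peak Kappa at position 2): ranking walks positions 2-3-1-4-5, expanding outward from the peak — single-peaked.
Faction 1 violates single-peakedness, so the profile is not single-peaked on this axis.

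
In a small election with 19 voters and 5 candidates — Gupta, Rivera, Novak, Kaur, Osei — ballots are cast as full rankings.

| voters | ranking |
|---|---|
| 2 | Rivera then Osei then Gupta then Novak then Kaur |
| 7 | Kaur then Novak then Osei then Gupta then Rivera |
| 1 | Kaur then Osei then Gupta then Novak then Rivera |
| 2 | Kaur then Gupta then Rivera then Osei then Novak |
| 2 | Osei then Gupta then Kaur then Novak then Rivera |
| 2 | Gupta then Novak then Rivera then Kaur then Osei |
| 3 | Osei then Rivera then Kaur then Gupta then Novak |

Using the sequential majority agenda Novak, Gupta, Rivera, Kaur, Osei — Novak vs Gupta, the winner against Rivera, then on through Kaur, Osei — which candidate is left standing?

Kaur

Round 1: Novak vs Gupta — 7–12, Gupta advances.
Round 2: Gupta vs Rivera — 14–5, Gupta advances.
Round 3: Gupta vs Kaur — 6–13, Kaur advances.
Round 4: Kaur vs Osei — 12–7, Kaur advances.
Kaur survives the agenda.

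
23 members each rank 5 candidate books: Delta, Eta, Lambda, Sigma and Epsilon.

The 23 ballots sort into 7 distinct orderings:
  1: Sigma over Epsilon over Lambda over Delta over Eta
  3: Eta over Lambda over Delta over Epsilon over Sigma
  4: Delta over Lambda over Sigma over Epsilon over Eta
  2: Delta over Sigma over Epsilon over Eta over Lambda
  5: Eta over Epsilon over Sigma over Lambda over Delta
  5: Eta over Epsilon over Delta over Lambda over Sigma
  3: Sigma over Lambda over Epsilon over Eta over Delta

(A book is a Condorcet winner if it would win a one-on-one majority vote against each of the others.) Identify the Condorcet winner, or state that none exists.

Check each pair by majority over 23 ballots:
Delta vs Eta: Eta wins 16–7.
Delta vs Lambda: Lambda, 12–11.
Delta–Sigma: Delta 14–9.
Delta vs Epsilon: 3+4+2 = 9 for Delta, 14 for Epsilon — Epsilon by 14–9.
Eta vs Lambda: Eta wins 15–8.
Eta vs Sigma: 13 to 10, Eta.
Eta vs Epsilon: Eta is ranked higher on 3+5+5 = 13 ballots, Epsilon on 10. Eta wins 13–10.
Lambda vs Sigma: Lambda wins 12–11.
Lambda vs Epsilon: Epsilon wins 13–10.
Sigma vs Epsilon: Epsilon wins 13–10.
Eta defeats every rival head-to-head and is the Condorcet winner.

Eta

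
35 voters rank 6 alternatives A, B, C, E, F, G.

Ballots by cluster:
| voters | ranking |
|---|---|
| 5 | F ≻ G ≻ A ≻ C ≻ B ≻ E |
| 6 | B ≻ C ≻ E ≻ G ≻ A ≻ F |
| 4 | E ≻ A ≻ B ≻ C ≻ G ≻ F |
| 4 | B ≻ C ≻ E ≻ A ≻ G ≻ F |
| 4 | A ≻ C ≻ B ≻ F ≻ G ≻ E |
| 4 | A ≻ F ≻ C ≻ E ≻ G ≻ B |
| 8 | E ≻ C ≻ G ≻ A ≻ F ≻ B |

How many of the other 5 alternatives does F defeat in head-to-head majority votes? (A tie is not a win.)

F against each rival (35 voters):
F vs A: F preferred on 5 ballots; A wins 30–5.
F vs B: B wins 18–17.
F vs C: C wins 26–9.
F–E: E 22–13.
F vs G: F is ranked higher on 5+4+4 = 13 ballots, G on 22. G wins 22–13.
F beats no one; loses to A, B, C, E, G — 0 pairwise wins.

0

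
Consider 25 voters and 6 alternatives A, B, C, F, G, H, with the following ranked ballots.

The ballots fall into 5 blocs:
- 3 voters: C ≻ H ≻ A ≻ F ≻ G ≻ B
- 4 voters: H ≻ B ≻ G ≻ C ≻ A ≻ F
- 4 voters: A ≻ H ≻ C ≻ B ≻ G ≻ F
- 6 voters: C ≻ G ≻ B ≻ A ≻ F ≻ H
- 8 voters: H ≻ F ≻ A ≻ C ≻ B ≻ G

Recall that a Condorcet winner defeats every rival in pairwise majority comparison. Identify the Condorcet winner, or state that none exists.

H

Check each pair by majority over 25 ballots:
A vs B: 15 to 10, A.
A vs C: 12 to 13, C.
A vs F: A preferred on 3+4+4+6 = 17 ballots; A wins 17–8.
A vs G: 15 to 10, A.
A vs H: A preferred on 4+6 = 10 ballots; H wins 15–10.
B vs C: 4 to 21, C.
B vs F: B is ranked higher on 4+4+6 = 14 ballots, F on 11. B wins 14–11.
B vs G: B is ranked higher on 4+4+8 = 16 ballots, G on 9. B wins 16–9.
B vs H: 6 for B, 19 for H — H by 19–6.
C vs F: 17 to 8, C.
C vs G: C is ranked higher on 3+4+6+8 = 21 ballots, G on 4. C wins 21–4.
C vs H: 9 to 16, H.
F vs G: 3+8 = 11 for F, 14 for G — G by 14–11.
F vs H: 6 to 19, H.
G vs H: G is ranked higher on 6 ballots, H on 19. H wins 19–6.
H beats each of A, B, C, F, G — H is the Condorcet winner.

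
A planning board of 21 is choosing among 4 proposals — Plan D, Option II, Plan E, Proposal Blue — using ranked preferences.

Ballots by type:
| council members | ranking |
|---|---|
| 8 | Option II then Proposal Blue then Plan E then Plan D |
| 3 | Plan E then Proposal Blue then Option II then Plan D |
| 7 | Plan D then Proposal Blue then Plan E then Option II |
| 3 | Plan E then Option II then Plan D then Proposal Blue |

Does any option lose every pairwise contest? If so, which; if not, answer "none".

Head-to-head results (21 council members):
Plan D vs Option II: Plan D is ranked higher on 7 ballots, Option II on 14. Option II wins 14–7.
Plan D–Plan E: Plan E 14–7.
Plan D vs Proposal Blue: 7+3 = 10 for Plan D, 11 for Proposal Blue — Proposal Blue by 11–10.
Option II vs Plan E: Option II is ranked higher on 8 ballots, Plan E on 13. Plan E wins 13–8.
Option II vs Proposal Blue: 8+3 = 11 for Option II, 10 for Proposal Blue — Option II by 11–10.
Plan E vs Proposal Blue: Proposal Blue, 15–6.
Only Plan D has no wins; Plan D is the Condorcet loser.

Plan D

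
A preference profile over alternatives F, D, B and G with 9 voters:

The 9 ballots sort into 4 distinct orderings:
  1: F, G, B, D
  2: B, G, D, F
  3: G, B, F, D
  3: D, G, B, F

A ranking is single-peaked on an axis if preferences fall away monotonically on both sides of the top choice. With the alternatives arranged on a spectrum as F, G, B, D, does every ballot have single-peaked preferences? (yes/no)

Axis positions: F=1, G=2, B=3, D=4.
Type 1 (peak F at position 1): ranking walks positions 1-2-3-4, expanding outward from the peak — single-peaked.
Type 2 (peak B at position 3): ranking walks positions 3-2-4-1, expanding outward from the peak — single-peaked.
Type 3 (peak G at position 2): ranking walks positions 2-3-1-4, expanding outward from the peak — single-peaked.
Type 4: ranking walks positions 4-2-3-1; G is ranked above B even though B lies between G and the peak D on the axis — preferences dip and rise again. Not single-peaked.
Type 4 violates single-peakedness, so the profile is not single-peaked on this axis.

no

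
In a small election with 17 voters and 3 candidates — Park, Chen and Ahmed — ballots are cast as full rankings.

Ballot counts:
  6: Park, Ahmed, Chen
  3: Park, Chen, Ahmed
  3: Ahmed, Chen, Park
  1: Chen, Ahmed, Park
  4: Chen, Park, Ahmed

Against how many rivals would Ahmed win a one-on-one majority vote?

1

Ahmed against each rival (17 voters):
Ahmed vs Park: 3+1 = 4 for Ahmed, 13 for Park — Park by 13–4.
Ahmed–Chen: Ahmed 9–8.
Ahmed beats Chen; loses to Park — 1 pairwise win.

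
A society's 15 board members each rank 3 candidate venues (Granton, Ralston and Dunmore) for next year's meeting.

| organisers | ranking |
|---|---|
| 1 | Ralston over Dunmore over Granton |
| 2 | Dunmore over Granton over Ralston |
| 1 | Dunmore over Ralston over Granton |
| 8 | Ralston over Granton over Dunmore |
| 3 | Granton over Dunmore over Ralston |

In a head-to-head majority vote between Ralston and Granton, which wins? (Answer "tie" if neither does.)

Ballots ranking Ralston above Granton: 1 + 1 + 8 = 10.
Ballots ranking Granton above Ralston: 15 − 10 = 5.
Ralston wins the head-to-head 10–5.

Ralston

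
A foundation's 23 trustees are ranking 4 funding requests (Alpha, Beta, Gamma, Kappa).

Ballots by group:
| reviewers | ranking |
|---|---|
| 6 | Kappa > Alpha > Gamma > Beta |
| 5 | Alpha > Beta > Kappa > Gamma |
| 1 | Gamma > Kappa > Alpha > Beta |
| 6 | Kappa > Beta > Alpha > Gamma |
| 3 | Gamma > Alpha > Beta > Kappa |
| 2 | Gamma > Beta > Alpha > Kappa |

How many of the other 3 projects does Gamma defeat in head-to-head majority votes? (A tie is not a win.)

Gamma against each rival (23 reviewers):
Gamma vs Alpha: Alpha, 17–6.
Gamma vs Beta: Gamma wins 12–11.
Gamma vs Kappa: Gamma preferred on 1+3+2 = 6 ballots; Kappa wins 17–6.
Gamma beats Beta; loses to Alpha, Kappa — 1 pairwise win.

1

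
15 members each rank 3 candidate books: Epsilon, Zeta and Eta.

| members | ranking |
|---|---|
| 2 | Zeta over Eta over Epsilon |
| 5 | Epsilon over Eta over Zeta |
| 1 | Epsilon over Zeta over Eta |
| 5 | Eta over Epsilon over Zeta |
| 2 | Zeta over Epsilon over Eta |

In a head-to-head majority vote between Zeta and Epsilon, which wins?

Ballots ranking Zeta above Epsilon: 2 + 2 = 4.
Ballots ranking Epsilon above Zeta: 15 − 4 = 11.
Epsilon wins the head-to-head 11–4.

Epsilon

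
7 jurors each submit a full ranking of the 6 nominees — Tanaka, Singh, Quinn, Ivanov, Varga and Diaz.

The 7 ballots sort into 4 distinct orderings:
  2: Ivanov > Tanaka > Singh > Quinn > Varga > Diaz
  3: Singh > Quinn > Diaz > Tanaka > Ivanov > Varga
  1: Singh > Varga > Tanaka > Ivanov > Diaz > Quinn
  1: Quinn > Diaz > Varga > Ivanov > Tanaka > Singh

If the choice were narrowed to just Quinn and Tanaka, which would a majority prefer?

Quinn

Ballots ranking Quinn above Tanaka: 3 + 1 = 4.
Ballots ranking Tanaka above Quinn: 7 − 4 = 3.
Quinn wins the head-to-head 4–3.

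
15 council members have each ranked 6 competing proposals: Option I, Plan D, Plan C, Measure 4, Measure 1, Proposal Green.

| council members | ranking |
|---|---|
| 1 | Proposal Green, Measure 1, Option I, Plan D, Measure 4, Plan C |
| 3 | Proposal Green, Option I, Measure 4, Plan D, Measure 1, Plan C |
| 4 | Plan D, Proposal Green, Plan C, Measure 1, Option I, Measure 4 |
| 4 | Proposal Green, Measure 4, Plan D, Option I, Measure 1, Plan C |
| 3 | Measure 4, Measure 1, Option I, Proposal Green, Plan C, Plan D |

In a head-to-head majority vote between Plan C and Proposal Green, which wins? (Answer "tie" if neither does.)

Proposal Green

No ballot ranks Plan C above Proposal Green: 0.
Ballots ranking Proposal Green above Plan C: 15 − 0 = 15.
Proposal Green wins the head-to-head 15–0.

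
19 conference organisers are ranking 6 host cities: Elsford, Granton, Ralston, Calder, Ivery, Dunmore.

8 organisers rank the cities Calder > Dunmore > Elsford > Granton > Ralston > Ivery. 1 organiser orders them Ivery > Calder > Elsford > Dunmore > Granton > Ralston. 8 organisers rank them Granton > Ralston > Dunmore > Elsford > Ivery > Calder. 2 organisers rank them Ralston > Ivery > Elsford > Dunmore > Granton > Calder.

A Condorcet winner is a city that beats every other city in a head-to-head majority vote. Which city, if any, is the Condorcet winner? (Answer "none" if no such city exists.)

none

Check each pair by majority over 19 ballots:
Elsford–Granton: Elsford 11–8.
Elsford vs Ralston: Ralston, 10–9.
Elsford vs Calder: Elsford wins 10–9.
Elsford vs Ivery: Elsford, 16–3.
Elsford–Dunmore: Dunmore 16–3.
Granton vs Ralston: Granton, 17–2.
Granton vs Calder: Granton wins 10–9.
Granton–Ivery: Granton 16–3.
Granton vs Dunmore: Dunmore, 11–8.
Ralston vs Calder: Ralston, 10–9.
Ralston–Ivery: Ralston 18–1.
Ralston vs Dunmore: Ralston wins 10–9.
Calder vs Ivery: Ivery, 11–8.
Calder vs Dunmore: Dunmore, 10–9.
Ivery vs Dunmore: Dunmore, 16–3.
No city is unbeaten: Elsford loses to Ralston; Granton loses to Elsford; Ralston loses to Granton; Calder loses to Elsford; Ivery loses to Elsford; Dunmore loses to Ralston. In particular Elsford > Granton > Ralston > Elsford is a majority cycle — no Condorcet winner exists.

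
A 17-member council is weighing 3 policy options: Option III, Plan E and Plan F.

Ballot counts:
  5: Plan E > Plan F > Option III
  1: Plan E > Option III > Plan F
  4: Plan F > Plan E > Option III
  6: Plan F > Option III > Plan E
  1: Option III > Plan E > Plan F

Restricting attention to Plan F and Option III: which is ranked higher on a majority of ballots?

Ballots ranking Plan F above Option III: 5 + 4 + 6 = 15.
Ballots ranking Option III above Plan F: 17 − 15 = 2.
Plan F wins the head-to-head 15–2.

Plan F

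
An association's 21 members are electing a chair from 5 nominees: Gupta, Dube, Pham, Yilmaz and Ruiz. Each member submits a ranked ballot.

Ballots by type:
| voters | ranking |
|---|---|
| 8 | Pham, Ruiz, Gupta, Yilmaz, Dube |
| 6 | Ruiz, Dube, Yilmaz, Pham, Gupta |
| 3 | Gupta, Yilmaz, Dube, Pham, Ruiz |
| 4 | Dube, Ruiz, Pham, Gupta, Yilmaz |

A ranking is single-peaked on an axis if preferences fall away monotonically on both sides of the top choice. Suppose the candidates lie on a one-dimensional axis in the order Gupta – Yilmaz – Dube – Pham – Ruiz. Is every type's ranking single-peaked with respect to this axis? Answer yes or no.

no

Axis positions: Gupta=1, Yilmaz=2, Dube=3, Pham=4, Ruiz=5.
Type 1: ranking walks positions 4-5-1-2-3; Gupta is ranked above Dube even though Dube lies between Gupta and the peak Pham on the axis — preferences dip and rise again. Not single-peaked.
Type 2: ranking walks positions 5-3-2-4-1; Dube is ranked above Pham even though Pham lies between Dube and the peak Ruiz on the axis — preferences dip and rise again. Not single-peaked.
Type 3 (peak Gupta at position 1): ranking walks positions 1-2-3-4-5, expanding outward from the peak — single-peaked.
Type 4: ranking walks positions 3-5-4-1-2; Ruiz is ranked above Pham even though Pham lies between Ruiz and the peak Dube on the axis — preferences dip and rise again. Not single-peaked.
Type 1 violates single-peakedness, so the profile is not single-peaked on this axis.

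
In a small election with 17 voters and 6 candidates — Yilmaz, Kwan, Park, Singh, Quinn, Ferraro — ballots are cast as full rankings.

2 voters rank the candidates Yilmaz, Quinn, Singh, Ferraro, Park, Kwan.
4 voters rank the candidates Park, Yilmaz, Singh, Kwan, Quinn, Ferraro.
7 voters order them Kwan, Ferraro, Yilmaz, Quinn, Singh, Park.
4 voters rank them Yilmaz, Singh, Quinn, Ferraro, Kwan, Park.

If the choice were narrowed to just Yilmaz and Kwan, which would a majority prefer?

Ballots ranking Yilmaz above Kwan: 2 + 4 + 4 = 10.
Ballots ranking Kwan above Yilmaz: 17 − 10 = 7.
Yilmaz wins the head-to-head 10–7.

Yilmaz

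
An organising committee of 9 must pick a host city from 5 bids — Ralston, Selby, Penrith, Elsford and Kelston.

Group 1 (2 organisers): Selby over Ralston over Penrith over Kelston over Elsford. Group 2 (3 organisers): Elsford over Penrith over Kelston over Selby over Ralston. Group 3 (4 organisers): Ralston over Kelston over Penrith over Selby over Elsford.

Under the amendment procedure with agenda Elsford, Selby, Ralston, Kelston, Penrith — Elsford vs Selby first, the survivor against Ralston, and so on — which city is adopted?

Penrith

Round 1: Elsford vs Selby — 3–6, Selby advances.
Round 2: Selby vs Ralston — 5–4, Selby advances.
Round 3: Selby vs Kelston — 2–7, Kelston advances.
Round 4: Kelston vs Penrith — 4–5, Penrith advances.
Penrith survives the agenda.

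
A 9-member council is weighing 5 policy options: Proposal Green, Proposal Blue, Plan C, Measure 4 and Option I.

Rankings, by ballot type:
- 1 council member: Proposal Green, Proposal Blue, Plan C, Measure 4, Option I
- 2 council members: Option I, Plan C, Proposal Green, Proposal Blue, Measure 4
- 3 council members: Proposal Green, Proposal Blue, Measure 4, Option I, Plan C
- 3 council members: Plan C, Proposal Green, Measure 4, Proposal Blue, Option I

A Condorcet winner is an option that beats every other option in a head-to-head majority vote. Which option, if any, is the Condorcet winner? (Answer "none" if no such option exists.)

Check each pair by majority over 9 ballots:
Proposal Green vs Proposal Blue: Proposal Green preferred on 1+2+3+3 = 9 ballots; Proposal Green wins 9–0.
Proposal Green vs Plan C: Proposal Green preferred on 1+3 = 4 ballots; Plan C wins 5–4.
Proposal Green vs Measure 4: 9 to 0, Proposal Green.
Proposal Green vs Option I: Proposal Green preferred on 1+3+3 = 7 ballots; Proposal Green wins 7–2.
Proposal Blue vs Plan C: 4 to 5, Plan C.
Proposal Blue vs Measure 4: Proposal Blue preferred on 1+2+3 = 6 ballots; Proposal Blue wins 6–3.
Proposal Blue vs Option I: 1+3+3 = 7 for Proposal Blue, 2 for Option I — Proposal Blue by 7–2.
Plan C vs Measure 4: Plan C preferred on 1+2+3 = 6 ballots; Plan C wins 6–3.
Plan C vs Option I: 4 to 5, Option I.
Measure 4 vs Option I: Measure 4 preferred on 1+3+3 = 7 ballots; Measure 4 wins 7–2.
Every option loses at least once (Proposal Green loses to Plan C; Proposal Blue loses to Proposal Green; Plan C loses to Option I; Measure 4 loses to Proposal Green; Option I loses to Proposal Green). The majority relation contains the cycle Proposal Green > Option I > Plan C > Proposal Green, so there is no Condorcet winner.

none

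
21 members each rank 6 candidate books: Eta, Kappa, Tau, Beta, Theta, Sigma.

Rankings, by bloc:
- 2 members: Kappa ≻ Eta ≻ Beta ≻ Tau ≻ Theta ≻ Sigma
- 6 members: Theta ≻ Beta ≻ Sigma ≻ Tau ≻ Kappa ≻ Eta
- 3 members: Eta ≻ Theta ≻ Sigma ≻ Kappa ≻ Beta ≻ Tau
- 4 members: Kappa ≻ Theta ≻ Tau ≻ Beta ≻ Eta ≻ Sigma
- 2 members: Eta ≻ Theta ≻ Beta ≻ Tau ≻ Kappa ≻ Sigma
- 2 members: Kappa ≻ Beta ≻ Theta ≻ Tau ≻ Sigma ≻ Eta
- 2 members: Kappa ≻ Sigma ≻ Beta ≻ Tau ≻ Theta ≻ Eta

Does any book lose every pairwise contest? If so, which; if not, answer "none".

Head-to-head results (21 members):
Eta vs Kappa: Eta preferred on 3+2 = 5 ballots; Kappa wins 16–5.
Eta vs Tau: 2+3+2 = 7 for Eta, 14 for Tau — Tau by 14–7.
Eta vs Beta: 2+3+2 = 7 for Eta, 14 for Beta — Beta by 14–7.
Eta–Theta: Theta 14–7.
Eta vs Sigma: Eta wins 11–10.
Kappa vs Tau: 13 to 8, Kappa.
Kappa vs Beta: Kappa, 13–8.
Kappa vs Theta: Theta, 11–10.
Kappa vs Sigma: Kappa wins 12–9.
Tau vs Beta: Tau is ranked higher on 4 ballots, Beta on 17. Beta wins 17–4.
Tau vs Theta: Theta, 17–4.
Tau–Sigma: Sigma 11–10.
Beta vs Theta: 2+2+2 = 6 for Beta, 15 for Theta — Theta by 15–6.
Beta vs Sigma: Beta, 16–5.
Theta vs Sigma: 2+6+3+4+2+2 = 19 for Theta, 2 for Sigma — Theta by 19–2.
No book is winless: Eta beats Sigma; Kappa beats Eta; Tau beats Eta; Beta beats Eta; Theta beats Eta; Sigma beats Tau. There is no Condorcet loser.

none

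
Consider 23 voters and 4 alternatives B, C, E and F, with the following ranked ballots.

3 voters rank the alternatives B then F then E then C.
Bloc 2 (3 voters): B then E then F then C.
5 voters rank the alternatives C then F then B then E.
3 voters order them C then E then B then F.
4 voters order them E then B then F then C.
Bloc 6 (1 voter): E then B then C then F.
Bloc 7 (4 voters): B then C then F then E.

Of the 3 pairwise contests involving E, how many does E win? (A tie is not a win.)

E against each rival (23 voters):
E–B: B 15–8.
E–C: C 12–11.
E vs F: E is ranked higher on 3+3+4+1 = 11 ballots, F on 12. F wins 12–11.
E beats no one; loses to B, C, F — 0 pairwise wins.

0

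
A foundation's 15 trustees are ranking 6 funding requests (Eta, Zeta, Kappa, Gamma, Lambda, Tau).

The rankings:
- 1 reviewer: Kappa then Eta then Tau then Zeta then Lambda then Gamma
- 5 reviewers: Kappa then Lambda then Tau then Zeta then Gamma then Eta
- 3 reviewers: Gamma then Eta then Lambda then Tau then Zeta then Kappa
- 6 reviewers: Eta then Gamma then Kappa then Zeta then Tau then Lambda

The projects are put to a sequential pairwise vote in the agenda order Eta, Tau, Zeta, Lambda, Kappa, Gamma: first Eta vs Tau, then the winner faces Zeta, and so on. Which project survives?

Round 1: Eta vs Tau — 10–5, Eta advances.
Round 2: Eta vs Zeta — 10–5, Eta advances.
Round 3: Eta vs Lambda — 10–5, Eta advances.
Round 4: Eta vs Kappa — 9–6, Eta advances.
Round 5: Eta vs Gamma — 7–8, Gamma advances.
Gamma survives the agenda.

Gamma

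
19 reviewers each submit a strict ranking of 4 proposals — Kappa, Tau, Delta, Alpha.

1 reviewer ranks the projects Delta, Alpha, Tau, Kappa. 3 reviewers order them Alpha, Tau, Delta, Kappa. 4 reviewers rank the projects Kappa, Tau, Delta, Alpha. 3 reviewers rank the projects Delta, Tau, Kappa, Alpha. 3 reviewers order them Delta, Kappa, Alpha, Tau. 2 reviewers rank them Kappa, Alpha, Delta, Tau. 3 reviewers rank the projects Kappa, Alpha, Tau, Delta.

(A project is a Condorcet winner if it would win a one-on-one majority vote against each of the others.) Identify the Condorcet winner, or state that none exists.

none

Check each pair by majority over 19 ballots:
Kappa vs Tau: Kappa preferred on 4+3+2+3 = 12 ballots; Kappa wins 12–7.
Kappa vs Delta: Kappa is ranked higher on 4+2+3 = 9 ballots, Delta on 10. Delta wins 10–9.
Kappa vs Alpha: Kappa is ranked higher on 4+3+3+2+3 = 15 ballots, Alpha on 4. Kappa wins 15–4.
Tau vs Delta: Tau preferred on 3+4+3 = 10 ballots; Tau wins 10–9.
Tau vs Alpha: Tau is ranked higher on 4+3 = 7 ballots, Alpha on 12. Alpha wins 12–7.
Delta vs Alpha: Delta is ranked higher on 1+4+3+3 = 11 ballots, Alpha on 8. Delta wins 11–8.
Every project loses at least once (Kappa loses to Delta; Tau loses to Kappa; Delta loses to Tau; Alpha loses to Kappa). The majority relation contains the cycle Kappa beats Tau beats Delta beats Kappa, so there is no Condorcet winner.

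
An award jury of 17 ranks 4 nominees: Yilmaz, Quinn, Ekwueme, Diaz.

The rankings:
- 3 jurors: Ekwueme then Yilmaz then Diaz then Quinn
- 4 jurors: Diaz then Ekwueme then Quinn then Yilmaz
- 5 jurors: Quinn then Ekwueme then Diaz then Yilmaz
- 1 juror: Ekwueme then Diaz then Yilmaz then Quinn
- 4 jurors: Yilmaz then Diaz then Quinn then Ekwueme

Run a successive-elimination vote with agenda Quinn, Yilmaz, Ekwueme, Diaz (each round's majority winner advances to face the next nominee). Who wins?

Round 1: Quinn vs Yilmaz — 9–8, Quinn advances.
Round 2: Quinn vs Ekwueme — 9–8, Quinn advances.
Round 3: Quinn vs Diaz — 5–12, Diaz advances.
Diaz survives the agenda.

Diaz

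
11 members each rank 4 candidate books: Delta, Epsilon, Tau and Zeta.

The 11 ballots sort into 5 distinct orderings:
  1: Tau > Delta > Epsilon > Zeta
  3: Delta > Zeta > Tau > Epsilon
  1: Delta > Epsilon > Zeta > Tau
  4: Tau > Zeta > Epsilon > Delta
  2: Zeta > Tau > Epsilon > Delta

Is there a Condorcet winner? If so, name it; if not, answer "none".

Pairwise majorities:
Delta vs Epsilon: Epsilon, 6–5.
Delta–Tau: Tau 7–4.
Delta vs Zeta: Zeta wins 6–5.
Epsilon vs Tau: Tau, 10–1.
Epsilon vs Zeta: Zeta wins 9–2.
Tau vs Zeta: Zeta wins 6–5.
Zeta wins every pairwise contest, so Zeta is the Condorcet winner.

Zeta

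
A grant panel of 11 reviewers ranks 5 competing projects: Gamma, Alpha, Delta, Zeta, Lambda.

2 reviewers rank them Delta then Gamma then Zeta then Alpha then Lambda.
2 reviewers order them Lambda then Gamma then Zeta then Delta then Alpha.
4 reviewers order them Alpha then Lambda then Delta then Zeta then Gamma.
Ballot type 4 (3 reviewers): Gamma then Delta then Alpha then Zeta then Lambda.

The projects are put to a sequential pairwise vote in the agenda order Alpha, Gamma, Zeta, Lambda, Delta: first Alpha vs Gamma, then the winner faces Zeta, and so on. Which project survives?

Lambda

Round 1: Alpha vs Gamma — 4–7, Gamma advances.
Round 2: Gamma vs Zeta — 7–4, Gamma advances.
Round 3: Gamma vs Lambda — 5–6, Lambda advances.
Round 4: Lambda vs Delta — 6–5, Lambda advances.
Lambda survives the agenda.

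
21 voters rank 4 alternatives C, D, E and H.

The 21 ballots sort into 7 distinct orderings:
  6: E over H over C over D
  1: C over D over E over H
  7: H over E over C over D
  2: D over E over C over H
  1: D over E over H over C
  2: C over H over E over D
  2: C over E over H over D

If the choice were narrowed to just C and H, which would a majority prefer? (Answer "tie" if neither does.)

H

Ballots ranking C above H: 1 + 2 + 2 + 2 = 7.
Ballots ranking H above C: 21 − 7 = 14.
H wins the head-to-head 14–7.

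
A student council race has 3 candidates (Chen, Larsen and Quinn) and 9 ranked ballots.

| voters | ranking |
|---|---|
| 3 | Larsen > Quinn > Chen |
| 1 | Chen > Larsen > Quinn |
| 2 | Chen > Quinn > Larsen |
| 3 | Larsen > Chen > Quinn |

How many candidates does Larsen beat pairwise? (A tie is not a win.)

2

Larsen against each rival (9 voters):
Larsen vs Chen: 3+3 = 6 for Larsen, 3 for Chen — Larsen by 6–3.
Larsen vs Quinn: Larsen wins 7–2.
Larsen beats Chen, Quinn — 2 pairwise wins.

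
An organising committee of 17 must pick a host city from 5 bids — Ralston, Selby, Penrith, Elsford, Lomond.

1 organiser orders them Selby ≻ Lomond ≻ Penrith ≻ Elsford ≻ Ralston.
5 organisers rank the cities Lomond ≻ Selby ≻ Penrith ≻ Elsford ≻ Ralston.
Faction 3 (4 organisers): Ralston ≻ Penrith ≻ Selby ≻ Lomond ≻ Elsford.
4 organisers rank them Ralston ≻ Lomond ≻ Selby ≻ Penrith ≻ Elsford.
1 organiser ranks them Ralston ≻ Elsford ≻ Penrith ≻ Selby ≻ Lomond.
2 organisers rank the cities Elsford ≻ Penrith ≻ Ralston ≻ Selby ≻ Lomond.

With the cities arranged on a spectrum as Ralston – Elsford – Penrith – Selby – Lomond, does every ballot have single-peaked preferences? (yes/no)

Axis positions: Ralston=1, Elsford=2, Penrith=3, Selby=4, Lomond=5.
Faction 1 (peak Selby at position 4): ranking walks positions 4-5-3-2-1, expanding outward from the peak — single-peaked.
Faction 2 (peak Lomond at position 5): ranking walks positions 5-4-3-2-1, expanding outward from the peak — single-peaked.
Faction 3: ranking walks positions 1-3-4-5-2; Penrith is ranked above Elsford even though Elsford lies between Penrith and the peak Ralston on the axis — preferences dip and rise again. Not single-peaked.
Faction 4: ranking walks positions 1-5-4-3-2; Lomond is ranked above Elsford even though Elsford lies between Lomond and the peak Ralston on the axis — preferences dip and rise again. Not single-peaked.
Faction 5 (peak Ralston at position 1): ranking walks positions 1-2-3-4-5, expanding outward from the peak — single-peaked.
Faction 6 (peak Elsford at position 2): ranking walks positions 2-3-1-4-5, expanding outward from the peak — single-peaked.
Faction 3 violates single-peakedness, so the profile is not single-peaked on this axis.

no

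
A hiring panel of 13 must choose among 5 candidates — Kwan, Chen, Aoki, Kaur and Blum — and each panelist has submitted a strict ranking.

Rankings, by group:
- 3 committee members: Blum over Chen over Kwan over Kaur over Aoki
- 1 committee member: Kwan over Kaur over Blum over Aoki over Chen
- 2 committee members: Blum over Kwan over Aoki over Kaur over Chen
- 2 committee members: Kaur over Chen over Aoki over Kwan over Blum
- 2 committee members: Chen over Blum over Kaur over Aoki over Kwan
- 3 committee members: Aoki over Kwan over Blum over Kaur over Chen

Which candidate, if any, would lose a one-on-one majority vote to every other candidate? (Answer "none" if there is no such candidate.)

Head-to-head results (13 committee members):
Kwan vs Chen: 6 to 7, Chen.
Kwan vs Aoki: Aoki, 7–6.
Kwan vs Kaur: Kwan wins 9–4.
Kwan–Blum: Blum 7–6.
Chen–Aoki: Chen 7–6.
Chen vs Kaur: Kaur wins 8–5.
Chen vs Blum: Chen preferred on 2+2 = 4 ballots; Blum wins 9–4.
Aoki vs Kaur: Kaur wins 8–5.
Aoki–Blum: Blum 8–5.
Kaur vs Blum: 1+2 = 3 for Kaur, 10 for Blum — Blum by 10–3.
Each candidate has at least one pairwise win (Kwan beats Kaur; Chen beats Kwan; Aoki beats Kwan; Kaur beats Chen; Blum beats Kwan) — no Condorcet loser.

none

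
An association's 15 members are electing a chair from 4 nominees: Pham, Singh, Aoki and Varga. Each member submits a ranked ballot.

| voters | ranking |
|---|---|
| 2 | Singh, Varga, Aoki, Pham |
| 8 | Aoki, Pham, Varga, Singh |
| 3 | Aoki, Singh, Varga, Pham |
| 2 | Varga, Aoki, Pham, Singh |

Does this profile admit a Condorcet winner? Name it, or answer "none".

Aoki

Pairwise majorities:
Pham–Singh: Pham 10–5.
Pham vs Aoki: Aoki wins 15–0.
Pham vs Varga: Pham wins 8–7.
Singh–Aoki: Aoki 13–2.
Singh vs Varga: Varga wins 10–5.
Aoki vs Varga: Aoki wins 11–4.
Aoki wins every pairwise contest, so Aoki is the Condorcet winner.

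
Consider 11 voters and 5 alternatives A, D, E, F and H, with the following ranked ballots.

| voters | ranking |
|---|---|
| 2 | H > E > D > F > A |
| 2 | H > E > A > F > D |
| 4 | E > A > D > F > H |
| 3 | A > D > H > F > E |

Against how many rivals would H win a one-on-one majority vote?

H against each rival (11 voters):
H vs A: A wins 7–4.
H–D: D 7–4.
H vs E: 2+2+3 = 7 for H, 4 for E — H by 7–4.
H vs F: H preferred on 2+2+3 = 7 ballots; H wins 7–4.
H beats E, F; loses to A, D — 2 pairwise wins.

2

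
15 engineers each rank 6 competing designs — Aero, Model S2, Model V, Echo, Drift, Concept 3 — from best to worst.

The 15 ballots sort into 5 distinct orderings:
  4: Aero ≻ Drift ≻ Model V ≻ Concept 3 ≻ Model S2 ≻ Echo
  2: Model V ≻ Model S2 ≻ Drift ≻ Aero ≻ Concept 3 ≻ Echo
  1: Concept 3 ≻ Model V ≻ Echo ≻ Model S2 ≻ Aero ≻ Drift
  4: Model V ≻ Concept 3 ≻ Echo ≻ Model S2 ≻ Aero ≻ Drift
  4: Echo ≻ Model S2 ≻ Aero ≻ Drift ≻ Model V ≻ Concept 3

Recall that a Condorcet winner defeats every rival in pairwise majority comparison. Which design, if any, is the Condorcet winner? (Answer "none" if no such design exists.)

none

Pairwise majorities:
Aero–Model S2: Model S2 11–4.
Aero vs Model V: Aero, 8–7.
Aero vs Echo: Echo wins 9–6.
Aero vs Drift: Aero wins 13–2.
Aero vs Concept 3: Aero, 10–5.
Model S2 vs Model V: Model V wins 11–4.
Model S2 vs Echo: Echo wins 9–6.
Model S2 vs Drift: Model S2, 11–4.
Model S2–Concept 3: Concept 3 9–6.
Model V vs Echo: Model V wins 11–4.
Model V–Drift: Drift 8–7.
Model V–Concept 3: Model V 14–1.
Echo vs Drift: Echo, 9–6.
Echo vs Concept 3: Concept 3 wins 11–4.
Drift vs Concept 3: Drift wins 10–5.
Each design drops at least one matchup (Aero loses to Model S2; Model S2 loses to Model V; Model V loses to Aero; Echo loses to Model V; Drift loses to Aero; Concept 3 loses to Aero); the cycle Aero > Model V > Model S2 > Aero rules out a Condorcet winner.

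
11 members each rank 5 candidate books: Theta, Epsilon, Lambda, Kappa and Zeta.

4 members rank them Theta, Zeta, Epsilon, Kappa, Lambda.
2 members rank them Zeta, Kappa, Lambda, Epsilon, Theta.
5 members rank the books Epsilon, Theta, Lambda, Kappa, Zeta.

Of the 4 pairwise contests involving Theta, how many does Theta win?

3

Theta against each rival (11 members):
Theta vs Epsilon: 4 for Theta, 7 for Epsilon — Epsilon by 7–4.
Theta–Lambda: Theta 9–2.
Theta vs Kappa: Theta preferred on 4+5 = 9 ballots; Theta wins 9–2.
Theta vs Zeta: Theta preferred on 4+5 = 9 ballots; Theta wins 9–2.
Theta beats Lambda, Kappa, Zeta; loses to Epsilon — 3 pairwise wins.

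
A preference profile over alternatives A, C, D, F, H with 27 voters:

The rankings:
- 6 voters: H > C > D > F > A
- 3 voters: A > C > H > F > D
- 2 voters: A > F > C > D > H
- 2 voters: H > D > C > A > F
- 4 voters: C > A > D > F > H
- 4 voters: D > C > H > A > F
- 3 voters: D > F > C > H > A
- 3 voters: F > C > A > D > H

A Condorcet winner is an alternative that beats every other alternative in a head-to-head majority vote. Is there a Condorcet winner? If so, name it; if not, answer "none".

Check each pair by majority over 27 ballots:
A vs C: C wins 22–5.
A vs D: D wins 15–12.
A–F: A 15–12.
A vs H: H wins 15–12.
C vs D: C wins 18–9.
C–F: C 19–8.
C vs H: C wins 19–8.
D vs F: D wins 19–8.
D vs H: D, 16–11.
F–H: H 15–12.
C beats each of A, D, F, H — C is the Condorcet winner.

C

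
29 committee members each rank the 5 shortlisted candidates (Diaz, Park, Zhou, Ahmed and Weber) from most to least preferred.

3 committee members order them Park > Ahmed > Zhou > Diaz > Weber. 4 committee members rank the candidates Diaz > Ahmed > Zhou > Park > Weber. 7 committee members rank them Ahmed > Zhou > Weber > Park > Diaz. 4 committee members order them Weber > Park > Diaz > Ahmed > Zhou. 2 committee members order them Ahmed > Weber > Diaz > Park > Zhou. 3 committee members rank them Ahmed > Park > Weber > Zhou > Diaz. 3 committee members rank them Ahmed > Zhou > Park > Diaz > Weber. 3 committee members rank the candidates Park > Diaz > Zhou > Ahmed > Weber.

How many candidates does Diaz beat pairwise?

0

Diaz against each rival (29 committee members):
Diaz vs Park: Park, 23–6.
Diaz vs Zhou: Diaz preferred on 4+4+2+3 = 13 ballots; Zhou wins 16–13.
Diaz vs Ahmed: Diaz is ranked higher on 4+4+3 = 11 ballots, Ahmed on 18. Ahmed wins 18–11.
Diaz vs Weber: Weber, 16–13.
Diaz beats no one; loses to Park, Zhou, Ahmed, Weber — 0 pairwise wins.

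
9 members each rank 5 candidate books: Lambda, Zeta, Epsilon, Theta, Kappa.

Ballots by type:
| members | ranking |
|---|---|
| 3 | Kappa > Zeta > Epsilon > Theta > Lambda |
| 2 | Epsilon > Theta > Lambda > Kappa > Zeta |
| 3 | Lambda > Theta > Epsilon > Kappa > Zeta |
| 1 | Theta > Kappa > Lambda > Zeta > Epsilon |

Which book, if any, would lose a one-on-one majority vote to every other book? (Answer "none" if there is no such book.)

Zeta

Head-to-head results (9 members):
Lambda vs Zeta: 2+3+1 = 6 for Lambda, 3 for Zeta — Lambda by 6–3.
Lambda vs Epsilon: Lambda preferred on 3+1 = 4 ballots; Epsilon wins 5–4.
Lambda vs Theta: Theta wins 6–3.
Lambda vs Kappa: Lambda, 5–4.
Zeta vs Epsilon: Zeta is ranked higher on 3+1 = 4 ballots, Epsilon on 5. Epsilon wins 5–4.
Zeta vs Theta: Theta, 6–3.
Zeta vs Kappa: Kappa, 9–0.
Epsilon vs Theta: 3+2 = 5 for Epsilon, 4 for Theta — Epsilon by 5–4.
Epsilon vs Kappa: 5 to 4, Epsilon.
Theta vs Kappa: 2+3+1 = 6 for Theta, 3 for Kappa — Theta by 6–3.
Only Zeta has no wins; Zeta is the Condorcet loser.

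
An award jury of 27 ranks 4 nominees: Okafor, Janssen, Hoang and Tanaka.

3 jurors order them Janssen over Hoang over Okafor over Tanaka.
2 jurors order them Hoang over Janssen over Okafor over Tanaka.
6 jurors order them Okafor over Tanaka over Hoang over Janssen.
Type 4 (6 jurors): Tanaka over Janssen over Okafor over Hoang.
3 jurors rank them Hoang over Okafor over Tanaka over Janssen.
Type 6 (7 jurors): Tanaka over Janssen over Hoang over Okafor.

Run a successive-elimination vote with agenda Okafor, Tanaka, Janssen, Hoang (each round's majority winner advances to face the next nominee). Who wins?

Janssen

Round 1: Okafor vs Tanaka — 14–13, Okafor advances.
Round 2: Okafor vs Janssen — 9–18, Janssen advances.
Round 3: Janssen vs Hoang — 16–11, Janssen advances.
Janssen survives the agenda.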